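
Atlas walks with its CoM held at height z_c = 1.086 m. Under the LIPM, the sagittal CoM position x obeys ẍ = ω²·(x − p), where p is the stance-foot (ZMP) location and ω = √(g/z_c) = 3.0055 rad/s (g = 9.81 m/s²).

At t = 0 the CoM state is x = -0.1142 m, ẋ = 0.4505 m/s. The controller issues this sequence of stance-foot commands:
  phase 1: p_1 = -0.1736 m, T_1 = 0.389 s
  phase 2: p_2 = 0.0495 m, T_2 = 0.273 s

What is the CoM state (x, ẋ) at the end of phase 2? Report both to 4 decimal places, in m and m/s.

phase 1: p=-0.1736, T=0.389, ωT=1.169139, cosh=1.764928, sinh=1.454294; start (x,ẋ)=(-0.114200, 0.450500) → end (x,ẋ)=(0.149223, 1.054730)
phase 2: p=0.0495, T=0.273, ωT=0.820502, cosh=1.355925, sinh=0.915714; start (x,ẋ)=(0.149223, 1.054730) → end (x,ẋ)=(0.506072, 1.704592)

x = 0.5061, ẋ = 1.7046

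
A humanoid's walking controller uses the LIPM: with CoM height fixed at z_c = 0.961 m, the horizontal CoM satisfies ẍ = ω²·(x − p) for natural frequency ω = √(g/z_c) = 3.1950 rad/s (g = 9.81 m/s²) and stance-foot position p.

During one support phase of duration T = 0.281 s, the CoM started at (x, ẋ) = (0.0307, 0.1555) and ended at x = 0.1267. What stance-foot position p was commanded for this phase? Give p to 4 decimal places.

p = -0.0765

ωT = 3.1950·0.281 = 0.897795; cosh(ωT) = 1.430826, sinh(ωT) = 1.023359
x(T) = p + (x₀−p)·cosh(ωT) + (ẋ₀/ω)·sinh(ωT) ⇒ p·(1 − cosh) = x(T) − x₀·cosh − (ẋ₀/ω)·sinh
numerator   = 0.1267 − (0.0307)·1.430826 − (0.1555/3.1950)·1.023359 = 0.032967
denominator = 1 − 1.430826 = -0.430826
p = 0.032967 / -0.430826 = -0.0765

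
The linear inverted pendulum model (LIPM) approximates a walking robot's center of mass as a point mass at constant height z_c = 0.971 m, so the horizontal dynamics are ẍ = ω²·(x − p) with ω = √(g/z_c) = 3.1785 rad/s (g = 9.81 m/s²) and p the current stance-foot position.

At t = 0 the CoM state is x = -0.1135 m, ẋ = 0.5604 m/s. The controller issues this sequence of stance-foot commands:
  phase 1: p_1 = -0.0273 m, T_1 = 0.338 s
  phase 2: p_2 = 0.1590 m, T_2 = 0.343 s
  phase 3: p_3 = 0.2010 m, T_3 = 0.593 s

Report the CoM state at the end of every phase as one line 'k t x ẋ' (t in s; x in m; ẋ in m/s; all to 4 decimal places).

1 0.3380 0.0598 0.5618
2 0.6810 0.2280 0.5140
3 1.2740 0.8121 2.0073

phase 1: p=-0.0273, T=0.338, ωT=1.074333, cosh=1.634782, sinh=1.293257; start (x,ẋ)=(-0.113500, 0.560400) → end (x,ẋ)=(0.059795, 0.561797)
phase 2: p=0.1590, T=0.343, ωT=1.090226, cosh=1.655543, sinh=1.319402; start (x,ẋ)=(0.059795, 0.561797) → end (x,ẋ)=(0.227966, 0.514042)
phase 3: p=0.2010, T=0.593, ωT=1.884850, cosh=3.368611, sinh=3.216759; start (x,ẋ)=(0.227966, 0.514042) → end (x,ẋ)=(0.812066, 2.007316)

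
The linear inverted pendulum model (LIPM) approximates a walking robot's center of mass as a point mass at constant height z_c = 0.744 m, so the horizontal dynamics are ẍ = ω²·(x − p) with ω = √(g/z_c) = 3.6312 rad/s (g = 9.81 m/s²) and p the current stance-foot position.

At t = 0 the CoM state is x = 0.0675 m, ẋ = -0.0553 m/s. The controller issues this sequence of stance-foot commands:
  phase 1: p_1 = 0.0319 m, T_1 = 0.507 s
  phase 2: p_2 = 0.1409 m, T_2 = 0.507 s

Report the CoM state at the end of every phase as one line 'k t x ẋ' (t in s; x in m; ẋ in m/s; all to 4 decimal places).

phase 1: p=0.0319, T=0.507, ωT=1.841018, cosh=3.230805, sinh=3.072149; start (x,ẋ)=(0.067500, -0.055300) → end (x,ẋ)=(0.100131, 0.218475)
phase 2: p=0.1409, T=0.507, ωT=1.841018, cosh=3.230805, sinh=3.072149; start (x,ẋ)=(0.100131, 0.218475) → end (x,ẋ)=(0.194021, 0.251044)

1 0.5070 0.1001 0.2185
2 1.0140 0.1940 0.2510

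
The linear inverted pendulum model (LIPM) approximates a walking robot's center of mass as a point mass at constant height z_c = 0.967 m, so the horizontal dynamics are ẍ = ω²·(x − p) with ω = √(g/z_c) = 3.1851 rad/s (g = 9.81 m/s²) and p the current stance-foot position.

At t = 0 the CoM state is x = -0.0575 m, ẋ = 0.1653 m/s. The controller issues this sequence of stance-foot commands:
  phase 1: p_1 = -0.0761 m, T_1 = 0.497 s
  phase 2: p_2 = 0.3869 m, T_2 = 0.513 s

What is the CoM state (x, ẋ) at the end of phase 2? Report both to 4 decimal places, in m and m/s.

x = 0.0344, ẋ = -0.8309

phase 1: p=-0.0761, T=0.497, ωT=1.582995, cosh=2.537438, sinh=2.332079; start (x,ẋ)=(-0.057500, 0.165300) → end (x,ẋ)=(0.092126, 0.557598)
phase 2: p=0.3869, T=0.513, ωT=1.633956, cosh=2.659632, sinh=2.464476; start (x,ẋ)=(0.092126, 0.557598) → end (x,ẋ)=(0.034353, -0.830852)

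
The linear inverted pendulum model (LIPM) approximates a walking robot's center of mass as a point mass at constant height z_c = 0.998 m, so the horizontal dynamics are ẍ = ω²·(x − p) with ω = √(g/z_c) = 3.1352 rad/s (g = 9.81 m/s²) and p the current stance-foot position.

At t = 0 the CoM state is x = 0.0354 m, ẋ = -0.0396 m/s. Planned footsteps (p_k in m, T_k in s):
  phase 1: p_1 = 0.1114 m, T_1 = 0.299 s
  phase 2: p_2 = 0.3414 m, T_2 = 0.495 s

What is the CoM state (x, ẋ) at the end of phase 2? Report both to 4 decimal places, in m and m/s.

x = -0.7626, ẋ = -3.2920

phase 1: p=0.1114, T=0.299, ωT=0.937425, cosh=1.472516, sinh=1.080881; start (x,ẋ)=(0.035400, -0.039600) → end (x,ẋ)=(-0.014164, -0.315859)
phase 2: p=0.3414, T=0.495, ωT=1.551924, cosh=2.466192, sinh=2.254352; start (x,ẋ)=(-0.014164, -0.315859) → end (x,ẋ)=(-0.762605, -3.292037)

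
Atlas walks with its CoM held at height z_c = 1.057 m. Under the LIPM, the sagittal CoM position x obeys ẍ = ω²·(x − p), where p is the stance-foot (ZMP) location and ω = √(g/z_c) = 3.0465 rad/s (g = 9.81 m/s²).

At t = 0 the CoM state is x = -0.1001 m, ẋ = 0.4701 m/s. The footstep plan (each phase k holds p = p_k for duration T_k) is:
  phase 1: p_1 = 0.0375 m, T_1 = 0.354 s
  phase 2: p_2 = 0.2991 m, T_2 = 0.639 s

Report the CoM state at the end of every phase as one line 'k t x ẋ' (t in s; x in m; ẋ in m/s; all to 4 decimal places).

phase 1: p=0.0375, T=0.354, ωT=1.078461, cosh=1.640135, sinh=1.300016; start (x,ẋ)=(-0.100100, 0.470100) → end (x,ẋ)=(0.012421, 0.226063)
phase 2: p=0.2991, T=0.639, ωT=1.946713, cosh=3.574184, sinh=3.431442; start (x,ẋ)=(0.012421, 0.226063) → end (x,ẋ)=(-0.470918, -2.188924)

1 0.3540 0.0124 0.2261
2 0.9930 -0.4709 -2.1889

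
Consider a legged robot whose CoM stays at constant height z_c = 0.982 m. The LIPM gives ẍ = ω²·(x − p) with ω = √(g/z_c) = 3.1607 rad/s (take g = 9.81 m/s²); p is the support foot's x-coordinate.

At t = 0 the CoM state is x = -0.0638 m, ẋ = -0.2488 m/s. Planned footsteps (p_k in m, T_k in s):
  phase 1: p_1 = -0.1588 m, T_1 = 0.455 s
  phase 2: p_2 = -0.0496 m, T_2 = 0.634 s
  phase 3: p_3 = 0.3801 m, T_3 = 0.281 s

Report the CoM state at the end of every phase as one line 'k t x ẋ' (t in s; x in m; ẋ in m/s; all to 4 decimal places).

1 0.4550 -0.1039 0.0432
2 1.0890 -0.2048 -0.4615
3 1.3700 -0.5984 -2.5222

phase 1: p=-0.1588, T=0.455, ωT=1.438119, cosh=2.225068, sinh=1.987694; start (x,ẋ)=(-0.063800, -0.248800) → end (x,ẋ)=(-0.103883, 0.043241)
phase 2: p=-0.0496, T=0.634, ωT=2.003884, cosh=3.776310, sinh=3.641499; start (x,ẋ)=(-0.103883, 0.043241) → end (x,ẋ)=(-0.204772, -0.461493)
phase 3: p=0.3801, T=0.281, ωT=0.888157, cosh=1.421029, sinh=1.009616; start (x,ẋ)=(-0.204772, -0.461493) → end (x,ẋ)=(-0.598434, -2.522175)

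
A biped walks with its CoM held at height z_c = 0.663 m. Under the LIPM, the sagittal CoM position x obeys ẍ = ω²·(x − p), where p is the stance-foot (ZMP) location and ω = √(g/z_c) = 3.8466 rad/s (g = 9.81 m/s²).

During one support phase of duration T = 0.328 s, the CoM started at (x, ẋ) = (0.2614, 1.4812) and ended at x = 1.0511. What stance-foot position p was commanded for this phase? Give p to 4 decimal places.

ωT = 3.8466·0.328 = 1.261685; cosh(ωT) = 1.907271, sinh(ωT) = 1.624095
x(T) = p + (x₀−p)·cosh(ωT) + (ẋ₀/ω)·sinh(ωT) ⇒ p·(1 − cosh) = x(T) − x₀·cosh − (ẋ₀/ω)·sinh
numerator   = 1.0511 − (0.2614)·1.907271 − (1.4812/3.8466)·1.624095 = -0.072847
denominator = 1 − 1.907271 = -0.907271
p = -0.072847 / -0.907271 = 0.0803

p = 0.0803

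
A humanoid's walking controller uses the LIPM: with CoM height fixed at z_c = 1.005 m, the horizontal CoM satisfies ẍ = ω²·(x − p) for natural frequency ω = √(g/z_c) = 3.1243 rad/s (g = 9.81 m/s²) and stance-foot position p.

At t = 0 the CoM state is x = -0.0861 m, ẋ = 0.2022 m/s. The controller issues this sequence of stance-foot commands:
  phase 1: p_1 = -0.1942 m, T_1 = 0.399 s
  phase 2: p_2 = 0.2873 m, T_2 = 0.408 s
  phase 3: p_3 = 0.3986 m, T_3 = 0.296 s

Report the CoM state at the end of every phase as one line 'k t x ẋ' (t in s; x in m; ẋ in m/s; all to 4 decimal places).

phase 1: p=-0.1942, T=0.399, ωT=1.246596, cosh=1.882981, sinh=1.595500; start (x,ẋ)=(-0.086100, 0.202200) → end (x,ẋ)=(0.112609, 0.919598)
phase 2: p=0.2873, T=0.408, ωT=1.274714, cosh=1.928595, sinh=1.649084; start (x,ẋ)=(0.112609, 0.919598) → end (x,ẋ)=(0.435778, 0.873481)
phase 3: p=0.3986, T=0.296, ωT=0.924793, cosh=1.458980, sinh=1.062366; start (x,ẋ)=(0.435778, 0.873481) → end (x,ẋ)=(0.749855, 1.397790)

1 0.3990 0.1126 0.9196
2 0.8070 0.4358 0.8735
3 1.1030 0.7499 1.3978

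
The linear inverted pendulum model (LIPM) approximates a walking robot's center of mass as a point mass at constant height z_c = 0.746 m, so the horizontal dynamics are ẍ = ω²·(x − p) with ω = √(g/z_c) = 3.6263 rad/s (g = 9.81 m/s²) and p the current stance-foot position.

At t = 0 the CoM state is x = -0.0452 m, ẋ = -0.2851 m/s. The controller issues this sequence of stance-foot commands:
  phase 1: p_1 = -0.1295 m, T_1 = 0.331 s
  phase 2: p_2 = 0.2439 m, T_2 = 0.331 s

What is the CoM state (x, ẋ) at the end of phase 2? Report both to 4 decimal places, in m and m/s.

x = -0.3937, ẋ = -1.9578

phase 1: p=-0.1295, T=0.331, ωT=1.200305, cosh=1.811116, sinh=1.510014; start (x,ẋ)=(-0.045200, -0.285100) → end (x,ẋ)=(-0.095540, -0.054742)
phase 2: p=0.2439, T=0.331, ωT=1.200305, cosh=1.811116, sinh=1.510014; start (x,ẋ)=(-0.095540, -0.054742) → end (x,ẋ)=(-0.393661, -1.957840)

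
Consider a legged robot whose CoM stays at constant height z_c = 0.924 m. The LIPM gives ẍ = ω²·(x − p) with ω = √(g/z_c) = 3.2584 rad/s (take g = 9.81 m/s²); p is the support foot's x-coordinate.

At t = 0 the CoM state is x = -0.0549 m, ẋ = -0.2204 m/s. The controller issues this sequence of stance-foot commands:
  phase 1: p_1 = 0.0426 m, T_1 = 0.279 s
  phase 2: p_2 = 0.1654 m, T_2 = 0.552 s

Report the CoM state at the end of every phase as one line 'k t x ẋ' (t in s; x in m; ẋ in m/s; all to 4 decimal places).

phase 1: p=0.0426, T=0.279, ωT=0.909094, cosh=1.442481, sinh=1.039591; start (x,ẋ)=(-0.054900, -0.220400) → end (x,ẋ)=(-0.168360, -0.648195)
phase 2: p=0.1654, T=0.552, ωT=1.798637, cosh=3.103465, sinh=2.937941; start (x,ẋ)=(-0.168360, -0.648195) → end (x,ẋ)=(-1.454859, -5.206733)

1 0.2790 -0.1684 -0.6482
2 0.8310 -1.4549 -5.2067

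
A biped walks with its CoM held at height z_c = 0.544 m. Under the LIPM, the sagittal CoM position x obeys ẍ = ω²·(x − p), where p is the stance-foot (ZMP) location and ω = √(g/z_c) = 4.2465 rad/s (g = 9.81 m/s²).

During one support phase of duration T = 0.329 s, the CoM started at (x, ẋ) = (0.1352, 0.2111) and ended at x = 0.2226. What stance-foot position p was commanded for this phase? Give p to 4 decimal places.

ωT = 4.2465·0.329 = 1.397099; cosh(ωT) = 2.145382, sinh(ωT) = 1.898069
x(T) = p + (x₀−p)·cosh(ωT) + (ẋ₀/ω)·sinh(ωT) ⇒ p·(1 − cosh) = x(T) − x₀·cosh − (ẋ₀/ω)·sinh
numerator   = 0.2226 − (0.1352)·2.145382 − (0.2111/4.2465)·1.898069 = -0.161812
denominator = 1 − 2.145382 = -1.145382
p = -0.161812 / -1.145382 = 0.1413

p = 0.1413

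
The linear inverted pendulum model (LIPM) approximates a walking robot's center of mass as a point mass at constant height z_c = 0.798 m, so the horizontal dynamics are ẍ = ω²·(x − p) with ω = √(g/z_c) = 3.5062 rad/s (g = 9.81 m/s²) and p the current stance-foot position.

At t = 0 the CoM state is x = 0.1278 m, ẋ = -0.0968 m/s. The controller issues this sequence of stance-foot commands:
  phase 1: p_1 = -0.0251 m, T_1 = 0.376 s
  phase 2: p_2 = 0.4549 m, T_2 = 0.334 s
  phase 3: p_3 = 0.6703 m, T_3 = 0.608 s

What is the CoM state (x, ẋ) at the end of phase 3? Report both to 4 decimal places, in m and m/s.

phase 1: p=-0.0251, T=0.376, ωT=1.318331, cosh=2.002381, sinh=1.734799; start (x,ẋ)=(0.127800, -0.096800) → end (x,ẋ)=(0.233169, 0.736192)
phase 2: p=0.4549, T=0.334, ωT=1.171071, cosh=1.767740, sinh=1.457705; start (x,ẋ)=(0.233169, 0.736192) → end (x,ẋ)=(0.369010, 0.168128)
phase 3: p=0.6703, T=0.608, ωT=2.131770, cosh=4.274199, sinh=4.155572; start (x,ẋ)=(0.369010, 0.168128) → end (x,ẋ)=(-0.418207, -3.671261)

x = -0.4182, ẋ = -3.6713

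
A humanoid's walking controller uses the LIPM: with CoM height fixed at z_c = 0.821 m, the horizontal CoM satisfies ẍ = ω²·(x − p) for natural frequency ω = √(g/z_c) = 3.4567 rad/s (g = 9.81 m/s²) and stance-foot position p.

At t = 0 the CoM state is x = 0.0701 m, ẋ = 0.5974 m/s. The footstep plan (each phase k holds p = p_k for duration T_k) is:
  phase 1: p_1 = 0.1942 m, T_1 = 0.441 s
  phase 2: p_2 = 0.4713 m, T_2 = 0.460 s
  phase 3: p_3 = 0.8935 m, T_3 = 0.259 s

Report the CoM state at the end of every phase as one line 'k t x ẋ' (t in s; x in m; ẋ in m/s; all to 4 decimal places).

phase 1: p=0.1942, T=0.441, ωT=1.524405, cosh=2.405080, sinh=2.187329; start (x,ẋ)=(0.070100, 0.597400) → end (x,ẋ)=(0.273752, 0.498482)
phase 2: p=0.4713, T=0.460, ωT=1.590082, cosh=2.554030, sinh=2.350121; start (x,ẋ)=(0.273752, 0.498482) → end (x,ẋ)=(0.305662, -0.331675)
phase 3: p=0.8935, T=0.259, ωT=0.895285, cosh=1.428263, sinh=1.019772; start (x,ẋ)=(0.305662, -0.331675) → end (x,ẋ)=(-0.043936, -2.545874)

1 0.4410 0.2738 0.4985
2 0.9010 0.3057 -0.3317
3 1.1600 -0.0439 -2.5459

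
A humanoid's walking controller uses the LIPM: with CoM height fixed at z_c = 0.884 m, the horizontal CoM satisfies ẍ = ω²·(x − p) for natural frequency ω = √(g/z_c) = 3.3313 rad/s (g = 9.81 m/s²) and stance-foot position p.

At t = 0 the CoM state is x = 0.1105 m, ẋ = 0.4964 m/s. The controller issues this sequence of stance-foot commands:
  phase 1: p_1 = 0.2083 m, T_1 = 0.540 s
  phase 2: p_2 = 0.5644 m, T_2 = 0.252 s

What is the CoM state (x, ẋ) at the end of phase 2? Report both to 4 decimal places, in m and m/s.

phase 1: p=0.2083, T=0.540, ωT=1.798902, cosh=3.104245, sinh=2.938764; start (x,ẋ)=(0.110500, 0.496400) → end (x,ẋ)=(0.342613, 0.583494)
phase 2: p=0.5644, T=0.252, ωT=0.839488, cosh=1.373556, sinh=0.941624; start (x,ẋ)=(0.342613, 0.583494) → end (x,ẋ)=(0.424693, 0.105753)

x = 0.4247, ẋ = 0.1058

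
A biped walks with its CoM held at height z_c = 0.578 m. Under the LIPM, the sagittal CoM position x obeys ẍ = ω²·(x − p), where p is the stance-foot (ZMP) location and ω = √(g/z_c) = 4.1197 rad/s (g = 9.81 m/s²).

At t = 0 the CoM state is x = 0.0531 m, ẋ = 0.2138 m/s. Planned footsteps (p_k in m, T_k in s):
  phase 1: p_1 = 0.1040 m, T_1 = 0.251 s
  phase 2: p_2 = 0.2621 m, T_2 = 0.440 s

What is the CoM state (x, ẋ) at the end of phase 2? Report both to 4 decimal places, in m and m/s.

x = -0.2295, ẋ = -1.8944

phase 1: p=0.1040, T=0.251, ωT=1.034045, cosh=1.583992, sinh=1.228426; start (x,ẋ)=(0.053100, 0.213800) → end (x,ẋ)=(0.087126, 0.081065)
phase 2: p=0.2621, T=0.440, ωT=1.812668, cosh=3.144995, sinh=2.981777; start (x,ẋ)=(0.087126, 0.081065) → end (x,ẋ)=(-0.229517, -1.894430)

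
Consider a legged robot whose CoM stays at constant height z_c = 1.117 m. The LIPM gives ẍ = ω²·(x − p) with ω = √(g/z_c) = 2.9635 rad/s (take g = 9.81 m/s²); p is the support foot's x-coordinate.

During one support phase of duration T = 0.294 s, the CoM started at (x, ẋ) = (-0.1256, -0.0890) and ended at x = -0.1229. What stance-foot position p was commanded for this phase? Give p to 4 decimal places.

p = -0.2055

ωT = 2.9635·0.294 = 0.871269; cosh(ωT) = 1.404181, sinh(ωT) = 0.985761
x(T) = p + (x₀−p)·cosh(ωT) + (ẋ₀/ω)·sinh(ωT) ⇒ p·(1 − cosh) = x(T) − x₀·cosh − (ẋ₀/ω)·sinh
numerator   = -0.1229 − (-0.1256)·1.404181 − (-0.0890/2.9635)·0.985761 = 0.083070
denominator = 1 − 1.404181 = -0.404181
p = 0.083070 / -0.404181 = -0.2055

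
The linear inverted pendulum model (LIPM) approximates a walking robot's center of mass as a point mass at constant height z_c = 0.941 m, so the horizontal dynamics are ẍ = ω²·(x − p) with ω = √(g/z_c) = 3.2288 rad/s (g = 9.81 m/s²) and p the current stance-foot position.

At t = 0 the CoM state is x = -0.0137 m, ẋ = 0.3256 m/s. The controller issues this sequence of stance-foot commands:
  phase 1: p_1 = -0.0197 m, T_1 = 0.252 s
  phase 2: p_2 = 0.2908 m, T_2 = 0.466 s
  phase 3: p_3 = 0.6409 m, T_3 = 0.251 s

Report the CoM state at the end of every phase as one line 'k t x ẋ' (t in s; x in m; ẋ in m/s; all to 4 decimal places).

phase 1: p=-0.0197, T=0.252, ωT=0.813658, cosh=1.349689, sinh=0.906456; start (x,ẋ)=(-0.013700, 0.325600) → end (x,ẋ)=(0.079807, 0.457019)
phase 2: p=0.2908, T=0.466, ωT=1.504621, cosh=2.362274, sinh=2.140172; start (x,ẋ)=(0.079807, 0.457019) → end (x,ẋ)=(0.095307, -0.378394)
phase 3: p=0.6409, T=0.251, ωT=0.810429, cosh=1.346770, sinh=0.902102; start (x,ẋ)=(0.095307, -0.378394) → end (x,ẋ)=(-0.199608, -2.098761)

1 0.2520 0.0798 0.4570
2 0.7180 0.0953 -0.3784
3 0.9690 -0.1996 -2.0988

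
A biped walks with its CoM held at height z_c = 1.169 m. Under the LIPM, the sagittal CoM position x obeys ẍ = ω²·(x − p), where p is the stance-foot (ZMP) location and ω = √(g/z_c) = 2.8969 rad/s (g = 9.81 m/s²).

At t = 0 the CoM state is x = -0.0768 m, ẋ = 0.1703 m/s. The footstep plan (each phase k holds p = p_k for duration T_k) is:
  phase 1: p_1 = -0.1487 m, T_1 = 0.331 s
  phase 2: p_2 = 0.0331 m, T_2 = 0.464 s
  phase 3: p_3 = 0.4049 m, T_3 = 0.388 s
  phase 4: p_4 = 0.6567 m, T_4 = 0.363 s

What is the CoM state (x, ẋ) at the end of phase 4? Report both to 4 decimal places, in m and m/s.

phase 1: p=-0.1487, T=0.331, ωT=0.958874, cosh=1.496041, sinh=1.112716; start (x,ẋ)=(-0.076800, 0.170300) → end (x,ẋ)=(0.024279, 0.486540)
phase 2: p=0.0331, T=0.464, ωT=1.344162, cosh=2.047864, sinh=1.787106; start (x,ẋ)=(0.024279, 0.486540) → end (x,ẋ)=(0.315183, 0.950699)
phase 3: p=0.4049, T=0.388, ωT=1.123997, cosh=1.701054, sinh=1.376076; start (x,ẋ)=(0.315183, 0.950699) → end (x,ẋ)=(0.703884, 1.259546)
phase 4: p=0.6567, T=0.363, ωT=1.051575, cosh=1.605771, sinh=1.256384; start (x,ẋ)=(0.703884, 1.259546) → end (x,ẋ)=(1.278732, 2.194276)

x = 1.2787, ẋ = 2.1943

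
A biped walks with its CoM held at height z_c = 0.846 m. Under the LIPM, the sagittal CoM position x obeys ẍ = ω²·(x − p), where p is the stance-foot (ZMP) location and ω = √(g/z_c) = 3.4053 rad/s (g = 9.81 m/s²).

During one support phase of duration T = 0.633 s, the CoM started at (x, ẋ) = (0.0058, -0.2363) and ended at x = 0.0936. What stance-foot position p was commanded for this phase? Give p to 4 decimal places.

p = -0.1078

ωT = 3.4053·0.633 = 2.155555; cosh(ωT) = 4.374259, sinh(ωT) = 4.258420
x(T) = p + (x₀−p)·cosh(ωT) + (ẋ₀/ω)·sinh(ωT) ⇒ p·(1 − cosh) = x(T) − x₀·cosh − (ẋ₀/ω)·sinh
numerator   = 0.0936 − (0.0058)·4.374259 − (-0.2363/3.4053)·4.258420 = 0.363729
denominator = 1 − 4.374259 = -3.374259
p = 0.363729 / -3.374259 = -0.1078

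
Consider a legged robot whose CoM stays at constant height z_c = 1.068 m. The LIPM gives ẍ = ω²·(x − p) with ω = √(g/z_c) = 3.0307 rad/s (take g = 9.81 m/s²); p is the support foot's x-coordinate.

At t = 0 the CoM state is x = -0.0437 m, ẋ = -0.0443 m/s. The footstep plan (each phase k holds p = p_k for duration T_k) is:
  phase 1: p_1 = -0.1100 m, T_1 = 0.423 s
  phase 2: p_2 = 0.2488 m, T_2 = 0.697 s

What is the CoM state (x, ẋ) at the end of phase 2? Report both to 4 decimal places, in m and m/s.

x = -0.4848, ẋ = -2.1002

phase 1: p=-0.1100, T=0.423, ωT=1.281986, cosh=1.940638, sinh=1.663152; start (x,ẋ)=(-0.043700, -0.044300) → end (x,ẋ)=(-0.005646, 0.248216)
phase 2: p=0.2488, T=0.697, ωT=2.112398, cosh=4.194496, sinh=4.073548; start (x,ẋ)=(-0.005646, 0.248216) → end (x,ẋ)=(-0.484848, -2.100176)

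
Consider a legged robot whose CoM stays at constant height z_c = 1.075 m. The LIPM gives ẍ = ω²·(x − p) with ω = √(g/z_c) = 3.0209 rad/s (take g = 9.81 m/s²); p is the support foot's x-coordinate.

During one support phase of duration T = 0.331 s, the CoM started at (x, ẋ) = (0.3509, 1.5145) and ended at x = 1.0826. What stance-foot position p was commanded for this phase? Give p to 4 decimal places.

p = 0.0883

ωT = 3.0209·0.331 = 0.999918; cosh(ωT) = 1.542984, sinh(ωT) = 1.175075
x(T) = p + (x₀−p)·cosh(ωT) + (ẋ₀/ω)·sinh(ωT) ⇒ p·(1 − cosh) = x(T) − x₀·cosh − (ẋ₀/ω)·sinh
numerator   = 1.0826 − (0.3509)·1.542984 − (1.5145/3.0209)·1.175075 = -0.047946
denominator = 1 − 1.542984 = -0.542984
p = -0.047946 / -0.542984 = 0.0883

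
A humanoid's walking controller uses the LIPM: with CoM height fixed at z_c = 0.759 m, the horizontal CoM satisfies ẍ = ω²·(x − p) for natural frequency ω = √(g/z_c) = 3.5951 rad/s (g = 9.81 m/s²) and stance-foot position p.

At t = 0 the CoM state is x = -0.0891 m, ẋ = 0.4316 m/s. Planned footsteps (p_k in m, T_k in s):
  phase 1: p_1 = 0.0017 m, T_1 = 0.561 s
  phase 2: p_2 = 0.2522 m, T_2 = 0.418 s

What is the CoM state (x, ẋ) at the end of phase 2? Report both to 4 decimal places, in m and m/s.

x = 0.1523, ẋ = -0.1364

phase 1: p=0.0017, T=0.561, ωT=2.016851, cosh=3.823849, sinh=3.690775; start (x,ẋ)=(-0.089100, 0.431600) → end (x,ẋ)=(0.097581, 0.445575)
phase 2: p=0.2522, T=0.418, ωT=1.502752, cosh=2.358278, sinh=2.135761; start (x,ẋ)=(0.097581, 0.445575) → end (x,ẋ)=(0.152269, -0.136421)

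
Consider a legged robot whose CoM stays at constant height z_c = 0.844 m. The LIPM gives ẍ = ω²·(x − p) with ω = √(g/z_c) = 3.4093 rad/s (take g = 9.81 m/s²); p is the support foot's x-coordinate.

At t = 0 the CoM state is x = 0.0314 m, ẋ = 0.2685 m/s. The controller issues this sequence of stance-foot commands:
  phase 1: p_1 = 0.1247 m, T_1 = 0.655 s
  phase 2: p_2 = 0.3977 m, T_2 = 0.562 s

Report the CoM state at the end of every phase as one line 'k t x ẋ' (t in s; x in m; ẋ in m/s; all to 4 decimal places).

1 0.6550 0.0476 -0.1999
2 1.2170 -1.0120 -4.6599

phase 1: p=0.1247, T=0.655, ωT=2.233092, cosh=4.717929, sinh=4.610732; start (x,ẋ)=(0.031400, 0.268500) → end (x,ẋ)=(0.047636, -0.199853)
phase 2: p=0.3977, T=0.562, ωT=1.916027, cosh=3.470550, sinh=3.323360; start (x,ẋ)=(0.047636, -0.199853) → end (x,ẋ)=(-1.012029, -4.659939)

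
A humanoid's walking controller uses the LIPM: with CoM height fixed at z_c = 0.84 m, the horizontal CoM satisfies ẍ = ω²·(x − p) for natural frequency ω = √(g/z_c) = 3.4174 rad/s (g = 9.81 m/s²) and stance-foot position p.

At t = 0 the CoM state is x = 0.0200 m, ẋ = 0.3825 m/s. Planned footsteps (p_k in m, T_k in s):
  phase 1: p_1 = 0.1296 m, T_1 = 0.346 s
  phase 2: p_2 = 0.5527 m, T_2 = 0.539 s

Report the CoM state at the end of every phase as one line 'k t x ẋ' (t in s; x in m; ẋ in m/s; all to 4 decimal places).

phase 1: p=0.1296, T=0.346, ωT=1.182420, cosh=1.784398, sinh=1.477862; start (x,ẋ)=(0.020000, 0.382500) → end (x,ẋ)=(0.099443, 0.129003)
phase 2: p=0.5527, T=0.539, ωT=1.841979, cosh=3.233756, sinh=3.075253; start (x,ẋ)=(0.099443, 0.129003) → end (x,ẋ)=(-0.796935, -4.346280)

1 0.3460 0.0994 0.1290
2 0.8850 -0.7969 -4.3463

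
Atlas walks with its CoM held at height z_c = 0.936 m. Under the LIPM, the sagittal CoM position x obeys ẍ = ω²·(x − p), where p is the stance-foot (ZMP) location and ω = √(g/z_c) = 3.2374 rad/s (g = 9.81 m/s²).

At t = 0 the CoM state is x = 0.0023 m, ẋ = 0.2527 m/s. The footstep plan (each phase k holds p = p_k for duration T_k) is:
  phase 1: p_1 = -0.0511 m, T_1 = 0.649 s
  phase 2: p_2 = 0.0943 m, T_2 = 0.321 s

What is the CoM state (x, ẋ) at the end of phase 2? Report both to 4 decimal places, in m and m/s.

x = 1.3815, ẋ = 4.3372

phase 1: p=-0.0511, T=0.649, ωT=2.101073, cosh=4.148629, sinh=4.026304; start (x,ẋ)=(0.002300, 0.252700) → end (x,ẋ)=(0.484716, 1.744415)
phase 2: p=0.0943, T=0.321, ωT=1.039205, cosh=1.590353, sinh=1.236617; start (x,ẋ)=(0.484716, 1.744415) → end (x,ẋ)=(1.381528, 4.337235)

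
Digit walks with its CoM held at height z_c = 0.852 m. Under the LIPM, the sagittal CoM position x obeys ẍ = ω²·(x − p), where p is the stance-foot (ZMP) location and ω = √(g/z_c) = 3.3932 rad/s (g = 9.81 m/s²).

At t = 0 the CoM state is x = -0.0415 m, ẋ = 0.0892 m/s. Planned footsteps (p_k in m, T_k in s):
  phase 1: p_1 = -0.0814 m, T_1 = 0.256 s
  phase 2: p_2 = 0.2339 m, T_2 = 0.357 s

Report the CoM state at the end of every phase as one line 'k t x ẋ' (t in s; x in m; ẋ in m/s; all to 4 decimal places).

1 0.2560 0.0003 0.2580
2 0.6130 -0.0767 -0.7411

phase 1: p=-0.0814, T=0.256, ωT=0.868659, cosh=1.401613, sinh=0.982099; start (x,ẋ)=(-0.041500, 0.089200) → end (x,ẋ)=(0.000342, 0.257989)
phase 2: p=0.2339, T=0.357, ωT=1.211372, cosh=1.827939, sinh=1.530151; start (x,ẋ)=(0.000342, 0.257989) → end (x,ẋ)=(-0.076691, -0.741072)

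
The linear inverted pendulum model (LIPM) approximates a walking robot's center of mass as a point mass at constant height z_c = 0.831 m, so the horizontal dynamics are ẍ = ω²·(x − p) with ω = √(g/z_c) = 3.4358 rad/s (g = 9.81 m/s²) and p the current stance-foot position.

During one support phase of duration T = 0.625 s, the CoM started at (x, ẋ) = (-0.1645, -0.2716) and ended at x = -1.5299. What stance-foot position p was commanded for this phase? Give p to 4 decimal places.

ωT = 3.4358·0.625 = 2.147375; cosh(ωT) = 4.339572, sinh(ωT) = 4.222781
x(T) = p + (x₀−p)·cosh(ωT) + (ẋ₀/ω)·sinh(ωT) ⇒ p·(1 − cosh) = x(T) − x₀·cosh − (ẋ₀/ω)·sinh
numerator   = -1.5299 − (-0.1645)·4.339572 − (-0.2716/3.4358)·4.222781 = -0.482230
denominator = 1 − 4.339572 = -3.339572
p = -0.482230 / -3.339572 = 0.1444

p = 0.1444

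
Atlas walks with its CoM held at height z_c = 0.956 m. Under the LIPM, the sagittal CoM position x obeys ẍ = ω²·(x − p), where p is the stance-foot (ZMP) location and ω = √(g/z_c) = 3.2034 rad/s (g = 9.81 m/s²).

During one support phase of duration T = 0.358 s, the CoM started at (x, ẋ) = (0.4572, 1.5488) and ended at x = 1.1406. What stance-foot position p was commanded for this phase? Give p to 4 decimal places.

p = 0.4584

ωT = 3.2034·0.358 = 1.146817; cosh(ωT) = 1.732902, sinh(ωT) = 1.415255
x(T) = p + (x₀−p)·cosh(ωT) + (ẋ₀/ω)·sinh(ωT) ⇒ p·(1 − cosh) = x(T) − x₀·cosh − (ẋ₀/ω)·sinh
numerator   = 1.1406 − (0.4572)·1.732902 − (1.5488/3.2034)·1.415255 = -0.335939
denominator = 1 − 1.732902 = -0.732902
p = -0.335939 / -0.732902 = 0.4584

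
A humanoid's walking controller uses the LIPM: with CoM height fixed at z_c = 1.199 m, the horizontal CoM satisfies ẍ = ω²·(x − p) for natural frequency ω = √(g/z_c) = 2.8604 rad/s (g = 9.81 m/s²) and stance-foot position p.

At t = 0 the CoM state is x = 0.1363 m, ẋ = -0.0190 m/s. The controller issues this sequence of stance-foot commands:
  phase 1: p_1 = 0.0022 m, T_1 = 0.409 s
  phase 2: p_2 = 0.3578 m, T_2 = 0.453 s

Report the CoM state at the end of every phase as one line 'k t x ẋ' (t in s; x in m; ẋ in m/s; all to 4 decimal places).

phase 1: p=0.0022, T=0.409, ωT=1.169904, cosh=1.766039, sinh=1.455643; start (x,ẋ)=(0.136300, -0.019000) → end (x,ẋ)=(0.229357, 0.524800)
phase 2: p=0.3578, T=0.453, ωT=1.295761, cosh=1.963733, sinh=1.690043; start (x,ẋ)=(0.229357, 0.524800) → end (x,ẋ)=(0.415646, 0.409648)

1 0.4090 0.2294 0.5248
2 0.8620 0.4156 0.4096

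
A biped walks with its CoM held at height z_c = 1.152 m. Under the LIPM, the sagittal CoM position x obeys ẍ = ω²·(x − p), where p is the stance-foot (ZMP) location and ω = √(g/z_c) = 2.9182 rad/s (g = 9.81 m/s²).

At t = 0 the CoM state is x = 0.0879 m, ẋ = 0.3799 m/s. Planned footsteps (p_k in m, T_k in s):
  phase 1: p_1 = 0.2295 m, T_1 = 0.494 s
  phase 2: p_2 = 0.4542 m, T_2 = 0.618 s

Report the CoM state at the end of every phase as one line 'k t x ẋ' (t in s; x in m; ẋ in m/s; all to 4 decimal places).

phase 1: p=0.2295, T=0.494, ωT=1.441591, cosh=2.231983, sinh=1.995432; start (x,ẋ)=(0.087900, 0.379900) → end (x,ẋ)=(0.173222, 0.023384)
phase 2: p=0.4542, T=0.618, ωT=1.803448, cosh=3.117635, sinh=2.952905; start (x,ẋ)=(0.173222, 0.023384) → end (x,ẋ)=(-0.398124, -2.348328)

1 0.4940 0.1732 0.0234
2 1.1120 -0.3981 -2.3483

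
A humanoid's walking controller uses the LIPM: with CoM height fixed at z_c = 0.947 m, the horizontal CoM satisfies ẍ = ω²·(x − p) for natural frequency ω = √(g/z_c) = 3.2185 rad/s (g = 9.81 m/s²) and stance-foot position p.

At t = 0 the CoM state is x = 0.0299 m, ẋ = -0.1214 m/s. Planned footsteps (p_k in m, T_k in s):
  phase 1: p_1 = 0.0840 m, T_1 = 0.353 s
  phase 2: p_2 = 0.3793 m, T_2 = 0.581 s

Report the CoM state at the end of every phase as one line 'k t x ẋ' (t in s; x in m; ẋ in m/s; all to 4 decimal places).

phase 1: p=0.0840, T=0.353, ωT=1.136130, cosh=1.717876, sinh=1.396817; start (x,ẋ)=(0.029900, -0.121400) → end (x,ẋ)=(-0.061624, -0.451765)
phase 2: p=0.3793, T=0.581, ωT=1.869949, cosh=3.321047, sinh=3.166915; start (x,ẋ)=(-0.061624, -0.451765) → end (x,ẋ)=(-1.529554, -5.994549)

1 0.3530 -0.0616 -0.4518
2 0.9340 -1.5296 -5.9945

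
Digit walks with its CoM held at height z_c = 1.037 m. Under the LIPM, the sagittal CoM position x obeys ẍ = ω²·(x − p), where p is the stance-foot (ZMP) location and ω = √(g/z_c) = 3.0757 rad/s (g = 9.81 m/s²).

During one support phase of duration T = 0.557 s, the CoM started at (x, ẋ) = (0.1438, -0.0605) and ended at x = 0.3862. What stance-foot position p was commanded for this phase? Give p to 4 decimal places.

p = -0.0146

ωT = 3.0757·0.557 = 1.713165; cosh(ωT) = 2.863391, sinh(ωT) = 2.683097
x(T) = p + (x₀−p)·cosh(ωT) + (ẋ₀/ω)·sinh(ωT) ⇒ p·(1 − cosh) = x(T) − x₀·cosh − (ẋ₀/ω)·sinh
numerator   = 0.3862 − (0.1438)·2.863391 − (-0.0605/3.0757)·2.683097 = 0.027222
denominator = 1 − 2.863391 = -1.863391
p = 0.027222 / -1.863391 = -0.0146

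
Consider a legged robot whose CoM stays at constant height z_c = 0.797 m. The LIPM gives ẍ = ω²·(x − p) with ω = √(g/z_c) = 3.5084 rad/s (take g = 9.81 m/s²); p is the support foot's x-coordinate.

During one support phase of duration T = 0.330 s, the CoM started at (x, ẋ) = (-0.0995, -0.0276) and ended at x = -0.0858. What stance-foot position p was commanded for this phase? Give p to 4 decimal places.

p = -0.1329

ωT = 3.5084·0.330 = 1.157772; cosh(ωT) = 1.748510, sinh(ωT) = 1.434324
x(T) = p + (x₀−p)·cosh(ωT) + (ẋ₀/ω)·sinh(ωT) ⇒ p·(1 − cosh) = x(T) − x₀·cosh − (ẋ₀/ω)·sinh
numerator   = -0.0858 − (-0.0995)·1.748510 − (-0.0276/3.5084)·1.434324 = 0.099460
denominator = 1 − 1.748510 = -0.748510
p = 0.099460 / -0.748510 = -0.1329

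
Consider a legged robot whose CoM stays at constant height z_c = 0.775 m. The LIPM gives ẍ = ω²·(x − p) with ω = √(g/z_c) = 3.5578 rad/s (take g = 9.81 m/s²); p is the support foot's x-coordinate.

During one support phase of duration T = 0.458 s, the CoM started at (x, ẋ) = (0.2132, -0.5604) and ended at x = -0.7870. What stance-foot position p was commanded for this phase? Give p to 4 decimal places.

ωT = 3.5578·0.458 = 1.629472; cosh(ωT) = 2.648608, sinh(ωT) = 2.452575
x(T) = p + (x₀−p)·cosh(ωT) + (ẋ₀/ω)·sinh(ωT) ⇒ p·(1 − cosh) = x(T) − x₀·cosh − (ẋ₀/ω)·sinh
numerator   = -0.7870 − (0.2132)·2.648608 − (-0.5604/3.5578)·2.452575 = -0.965371
denominator = 1 − 2.648608 = -1.648608
p = -0.965371 / -1.648608 = 0.5856

p = 0.5856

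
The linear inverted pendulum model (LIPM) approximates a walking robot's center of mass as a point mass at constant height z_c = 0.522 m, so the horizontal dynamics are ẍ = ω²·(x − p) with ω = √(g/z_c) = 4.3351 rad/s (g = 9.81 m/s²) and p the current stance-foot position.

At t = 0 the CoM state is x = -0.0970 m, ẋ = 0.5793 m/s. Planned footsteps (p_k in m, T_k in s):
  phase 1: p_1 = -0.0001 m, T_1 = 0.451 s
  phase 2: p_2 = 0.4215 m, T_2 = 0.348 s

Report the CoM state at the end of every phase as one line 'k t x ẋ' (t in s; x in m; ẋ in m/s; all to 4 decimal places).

1 0.4510 0.1133 0.6332
2 0.7990 0.0049 -1.3706

phase 1: p=-0.0001, T=0.451, ωT=1.955130, cosh=3.603192, sinh=3.461646; start (x,ẋ)=(-0.097000, 0.579300) → end (x,ẋ)=(0.113331, 0.633191)
phase 2: p=0.4215, T=0.348, ωT=1.508615, cosh=2.370840, sinh=2.149624; start (x,ẋ)=(0.113331, 0.633191) → end (x,ẋ)=(0.004858, -1.370581)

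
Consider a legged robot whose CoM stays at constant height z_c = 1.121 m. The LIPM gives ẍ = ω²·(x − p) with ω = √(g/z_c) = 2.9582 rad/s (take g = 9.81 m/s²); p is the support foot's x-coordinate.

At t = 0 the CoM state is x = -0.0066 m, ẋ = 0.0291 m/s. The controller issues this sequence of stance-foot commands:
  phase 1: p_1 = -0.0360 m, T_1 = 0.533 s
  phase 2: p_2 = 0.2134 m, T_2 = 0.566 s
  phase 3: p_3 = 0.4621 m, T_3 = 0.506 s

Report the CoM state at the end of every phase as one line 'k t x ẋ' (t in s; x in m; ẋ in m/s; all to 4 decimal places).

1 0.5330 0.0610 0.2749
2 1.0990 0.0316 -0.4018
3 1.6050 -0.8359 -3.6446

phase 1: p=-0.0360, T=0.533, ωT=1.576721, cosh=2.522856, sinh=2.316204; start (x,ẋ)=(-0.006600, 0.029100) → end (x,ẋ)=(0.060957, 0.274858)
phase 2: p=0.2134, T=0.566, ωT=1.674341, cosh=2.761355, sinh=2.573924; start (x,ẋ)=(0.060957, 0.274858) → end (x,ẋ)=(0.031603, -0.401751)
phase 3: p=0.4621, T=0.506, ωT=1.496849, cosh=2.345712, sinh=2.121878; start (x,ẋ)=(0.031603, -0.401751) → end (x,ẋ)=(-0.835893, -3.644597)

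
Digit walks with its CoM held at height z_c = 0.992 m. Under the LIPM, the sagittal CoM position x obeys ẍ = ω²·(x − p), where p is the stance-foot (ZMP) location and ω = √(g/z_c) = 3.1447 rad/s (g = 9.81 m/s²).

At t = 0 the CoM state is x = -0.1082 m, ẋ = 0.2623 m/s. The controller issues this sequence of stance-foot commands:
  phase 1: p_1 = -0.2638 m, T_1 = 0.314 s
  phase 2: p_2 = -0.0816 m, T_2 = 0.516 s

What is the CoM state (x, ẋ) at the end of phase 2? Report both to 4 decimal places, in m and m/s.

phase 1: p=-0.2638, T=0.314, ωT=0.987436, cosh=1.528437, sinh=1.155906; start (x,ẋ)=(-0.108200, 0.262300) → end (x,ẋ)=(0.070439, 0.966511)
phase 2: p=-0.0816, T=0.516, ωT=1.622665, cosh=2.631974, sinh=2.434602; start (x,ẋ)=(0.070439, 0.966511) → end (x,ẋ)=(1.066828, 3.707858)

x = 1.0668, ẋ = 3.7079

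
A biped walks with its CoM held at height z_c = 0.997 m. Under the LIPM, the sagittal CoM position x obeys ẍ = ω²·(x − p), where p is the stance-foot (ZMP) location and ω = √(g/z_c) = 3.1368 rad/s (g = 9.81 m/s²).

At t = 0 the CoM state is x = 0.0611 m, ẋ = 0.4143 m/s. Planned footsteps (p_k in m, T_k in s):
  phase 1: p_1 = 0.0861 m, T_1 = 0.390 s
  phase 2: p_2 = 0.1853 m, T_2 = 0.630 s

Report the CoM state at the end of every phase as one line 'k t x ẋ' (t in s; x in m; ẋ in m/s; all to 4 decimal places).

phase 1: p=0.0861, T=0.390, ωT=1.223352, cosh=1.846401, sinh=1.552159; start (x,ẋ)=(0.061100, 0.414300) → end (x,ẋ)=(0.244945, 0.643244)
phase 2: p=0.1853, T=0.630, ωT=1.976184, cosh=3.676877, sinh=3.538280; start (x,ẋ)=(0.244945, 0.643244) → end (x,ẋ)=(1.130180, 3.027120)

1 0.3900 0.2449 0.6432
2 1.0200 1.1302 3.0271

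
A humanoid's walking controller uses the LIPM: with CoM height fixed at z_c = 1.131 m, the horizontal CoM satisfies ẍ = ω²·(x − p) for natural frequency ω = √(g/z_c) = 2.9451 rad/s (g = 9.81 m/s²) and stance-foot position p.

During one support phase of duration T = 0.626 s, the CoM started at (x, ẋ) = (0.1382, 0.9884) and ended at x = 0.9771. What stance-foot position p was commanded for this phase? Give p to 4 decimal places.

ωT = 2.9451·0.626 = 1.843633; cosh(ωT) = 3.238847, sinh(ωT) = 3.080606
x(T) = p + (x₀−p)·cosh(ωT) + (ẋ₀/ω)·sinh(ωT) ⇒ p·(1 − cosh) = x(T) − x₀·cosh − (ẋ₀/ω)·sinh
numerator   = 0.9771 − (0.1382)·3.238847 − (0.9884/2.9451)·3.080606 = -0.504385
denominator = 1 − 3.238847 = -2.238847
p = -0.504385 / -2.238847 = 0.2253

p = 0.2253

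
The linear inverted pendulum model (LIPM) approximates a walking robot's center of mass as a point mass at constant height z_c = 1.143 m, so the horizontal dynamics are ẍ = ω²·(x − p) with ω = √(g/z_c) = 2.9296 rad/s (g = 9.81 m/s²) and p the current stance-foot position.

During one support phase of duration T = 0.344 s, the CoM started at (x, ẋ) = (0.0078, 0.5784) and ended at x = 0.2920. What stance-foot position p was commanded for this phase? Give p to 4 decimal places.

p = -0.0824

ωT = 2.9296·0.344 = 1.007782; cosh(ωT) = 1.552273, sinh(ωT) = 1.187246
x(T) = p + (x₀−p)·cosh(ωT) + (ẋ₀/ω)·sinh(ωT) ⇒ p·(1 − cosh) = x(T) − x₀·cosh − (ẋ₀/ω)·sinh
numerator   = 0.2920 − (0.0078)·1.552273 − (0.5784/2.9296)·1.187246 = 0.045491
denominator = 1 − 1.552273 = -0.552273
p = 0.045491 / -0.552273 = -0.0824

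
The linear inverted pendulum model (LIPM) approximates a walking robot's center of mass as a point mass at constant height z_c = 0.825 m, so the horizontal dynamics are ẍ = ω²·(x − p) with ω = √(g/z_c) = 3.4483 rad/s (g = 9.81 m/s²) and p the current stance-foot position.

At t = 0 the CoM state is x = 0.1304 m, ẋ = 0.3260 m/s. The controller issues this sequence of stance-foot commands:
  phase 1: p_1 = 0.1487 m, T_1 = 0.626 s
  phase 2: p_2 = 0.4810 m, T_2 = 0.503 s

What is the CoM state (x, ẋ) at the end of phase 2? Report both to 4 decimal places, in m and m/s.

x = 1.3794, ẋ = 3.3082

phase 1: p=0.1487, T=0.626, ωT=2.158636, cosh=4.387400, sinh=4.271917; start (x,ẋ)=(0.130400, 0.326000) → end (x,ẋ)=(0.472275, 1.160718)
phase 2: p=0.4810, T=0.503, ωT=1.734495, cosh=2.921277, sinh=2.744788; start (x,ẋ)=(0.472275, 1.160718) → end (x,ẋ)=(1.379423, 3.308195)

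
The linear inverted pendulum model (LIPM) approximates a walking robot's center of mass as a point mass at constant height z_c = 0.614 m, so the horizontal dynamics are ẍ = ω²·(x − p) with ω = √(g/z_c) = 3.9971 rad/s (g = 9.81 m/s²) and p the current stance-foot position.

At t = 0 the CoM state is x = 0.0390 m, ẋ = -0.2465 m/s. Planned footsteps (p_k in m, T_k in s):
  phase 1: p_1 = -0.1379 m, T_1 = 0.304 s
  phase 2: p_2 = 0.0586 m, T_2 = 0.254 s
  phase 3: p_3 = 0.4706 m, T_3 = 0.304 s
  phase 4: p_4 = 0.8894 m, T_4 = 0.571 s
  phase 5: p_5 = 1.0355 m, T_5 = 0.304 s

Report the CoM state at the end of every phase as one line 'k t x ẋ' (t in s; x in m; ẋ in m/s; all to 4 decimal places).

phase 1: p=-0.1379, T=0.304, ωT=1.215118, cosh=1.833684, sinh=1.537009; start (x,ẋ)=(0.039000, -0.246500) → end (x,ẋ)=(0.091692, 0.634796)
phase 2: p=0.0586, T=0.254, ωT=1.015263, cosh=1.561199, sinh=1.198892; start (x,ẋ)=(0.091692, 0.634796) → end (x,ẋ)=(0.300664, 1.149622)
phase 3: p=0.4706, T=0.304, ωT=1.215118, cosh=1.833684, sinh=1.537009; start (x,ẋ)=(0.300664, 1.149622) → end (x,ẋ)=(0.601056, 1.064026)
phase 4: p=0.8894, T=0.571, ωT=2.282344, cosh=4.950835, sinh=4.848790; start (x,ẋ)=(0.601056, 1.064026) → end (x,ẋ)=(0.752602, -0.320606)
phase 5: p=1.0355, T=0.304, ωT=1.215118, cosh=1.833684, sinh=1.537009; start (x,ẋ)=(0.752602, -0.320606) → end (x,ẋ)=(0.393472, -2.325894)

1 0.3040 0.0917 0.6348
2 0.5580 0.3007 1.1496
3 0.8620 0.6011 1.0640
4 1.4330 0.7526 -0.3206
5 1.7370 0.3935 -2.3259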